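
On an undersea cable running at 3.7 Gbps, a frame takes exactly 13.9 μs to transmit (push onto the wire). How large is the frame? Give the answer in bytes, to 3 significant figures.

L = R × t_tx = 3700000000 b/s × 1.39e-05 s = 51430 bits.
In bytes: 51430 / 8 = 6430 bytes.

6430 bytes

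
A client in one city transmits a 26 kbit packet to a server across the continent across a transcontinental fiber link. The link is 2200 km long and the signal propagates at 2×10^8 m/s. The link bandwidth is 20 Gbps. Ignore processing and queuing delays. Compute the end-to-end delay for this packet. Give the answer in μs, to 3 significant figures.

L = 26000 bits.
Transmission delay = L/R = 26000 / 20000000000 = 1.3 μs.
Propagation delay = d/s = 2200000 m / 200000000 m/s = 11000 μs.
Total = 11000 μs.

11000 μs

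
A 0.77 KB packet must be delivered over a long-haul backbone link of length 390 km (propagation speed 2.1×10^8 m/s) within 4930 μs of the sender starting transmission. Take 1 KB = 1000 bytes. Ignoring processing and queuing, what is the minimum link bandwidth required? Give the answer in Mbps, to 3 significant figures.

L = 6160 bits.
Propagation delay = 390000 / 210000000 = 1857.14 μs.
Transmission budget = 4930 − 1857.14 = 3072.86 μs.
R ≥ L / t_tx = 6160 bits / 0.00307286 s = 2.00 Mbps.

2.00 Mbps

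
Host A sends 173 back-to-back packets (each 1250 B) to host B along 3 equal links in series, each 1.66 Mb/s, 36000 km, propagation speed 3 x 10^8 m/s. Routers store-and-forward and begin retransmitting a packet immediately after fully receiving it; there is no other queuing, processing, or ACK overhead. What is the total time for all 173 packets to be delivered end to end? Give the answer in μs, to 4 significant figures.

1414000 μs

Per-hop transmission t_tx = L/R = 10000/1660000 = 6024.1 μs.
Per-hop propagation t_prop = 36000000/300000000 = 120000 μs.
Pipeline fill: first packet needs 3·t_tx to clear all hops; remaining 172 packets each add one t_tx.
Total = (3+173-1)·t_tx + 3·t_prop = 175·6024.1 + 3·120000 = 1414000 μs.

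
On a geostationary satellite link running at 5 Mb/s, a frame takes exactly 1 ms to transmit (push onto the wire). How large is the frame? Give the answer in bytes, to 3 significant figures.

625 bytes

L = R × t_tx = 5000000 b/s × 0.001 s = 5000 bits.
In bytes: 5000 / 8 = 625 bytes.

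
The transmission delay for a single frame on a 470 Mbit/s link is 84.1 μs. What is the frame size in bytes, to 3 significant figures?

4940 bytes

L = R × t_tx = 470000000 b/s × 8.41e-05 s = 39527 bits.
In bytes: 39527 / 8 = 4940 bytes.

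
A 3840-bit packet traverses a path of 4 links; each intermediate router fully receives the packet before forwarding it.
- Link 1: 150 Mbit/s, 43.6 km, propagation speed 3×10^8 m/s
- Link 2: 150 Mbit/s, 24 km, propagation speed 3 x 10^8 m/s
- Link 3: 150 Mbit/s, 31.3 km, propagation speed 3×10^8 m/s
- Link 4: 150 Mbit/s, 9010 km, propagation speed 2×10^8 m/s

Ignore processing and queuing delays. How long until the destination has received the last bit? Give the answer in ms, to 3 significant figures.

Transmission delay per hop = L/R = 3840/150000000 = 0.0256 ms; 4 hops → 0.1024 ms.
Propagation delays (d/s per hop): 0.145333, 0.08, 0.104333, 45.05 ms; sum = 45.3797 ms.
End-to-end = 45.5 ms.

45.5 ms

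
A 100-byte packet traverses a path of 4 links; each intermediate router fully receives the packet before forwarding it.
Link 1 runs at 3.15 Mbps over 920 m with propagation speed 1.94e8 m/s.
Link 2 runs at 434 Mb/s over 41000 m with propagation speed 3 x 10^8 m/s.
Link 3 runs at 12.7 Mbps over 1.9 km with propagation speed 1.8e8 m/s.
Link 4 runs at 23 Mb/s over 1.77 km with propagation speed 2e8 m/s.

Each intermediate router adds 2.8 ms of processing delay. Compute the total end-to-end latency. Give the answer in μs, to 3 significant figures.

8910 μs

L = 100 × 8 = 800 bits.
Transmission delays (L/R per hop): 253.968, 1.84332, 62.9921, 34.7826 μs; sum = 353.586 μs.
Propagation delays (d/s per hop): 4.74227, 136.667, 10.5556, 8.85 μs; sum = 160.814 μs.
Processing at 3 router(s): 3 × 2.8 ms = 8400 μs.
End-to-end = 8910 μs.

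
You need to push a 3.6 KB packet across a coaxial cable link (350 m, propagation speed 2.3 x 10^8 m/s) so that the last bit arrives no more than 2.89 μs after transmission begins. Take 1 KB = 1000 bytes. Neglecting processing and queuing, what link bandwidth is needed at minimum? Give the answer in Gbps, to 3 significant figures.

21.0 Gbps

L = 28800 bits.
Propagation delay = 350 / 2.3e+08 = 1.52174 μs.
Transmission budget = 2.89 − 1.52174 = 1.36826 μs.
R ≥ L / t_tx = 28800 bits / 1.36826e-06 s = 21.0 Gbps.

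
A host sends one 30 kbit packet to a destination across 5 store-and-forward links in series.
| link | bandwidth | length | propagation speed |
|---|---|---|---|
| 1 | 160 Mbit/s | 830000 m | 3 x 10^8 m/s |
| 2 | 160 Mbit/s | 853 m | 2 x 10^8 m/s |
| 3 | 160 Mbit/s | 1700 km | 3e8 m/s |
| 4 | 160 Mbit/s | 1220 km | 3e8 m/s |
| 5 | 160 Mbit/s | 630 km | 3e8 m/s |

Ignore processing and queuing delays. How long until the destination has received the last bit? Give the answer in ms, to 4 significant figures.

L = 30000 bits.
Transmission delay per hop = L/R = 30000/160000000 = 0.1875 ms; 5 hops → 0.9375 ms.
Propagation delays (d/s per hop): 2.76667, 0.004265, 5.66667, 4.06667, 2.1 ms; sum = 14.6043 ms.
End-to-end = 15.54 ms.

15.54 ms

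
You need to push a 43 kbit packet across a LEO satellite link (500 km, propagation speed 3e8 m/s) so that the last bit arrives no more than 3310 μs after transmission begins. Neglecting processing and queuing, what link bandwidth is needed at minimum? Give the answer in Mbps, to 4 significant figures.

26.17 Mbps

Propagation delay = 500000 / 300000000 = 1666.67 μs.
Transmission budget = 3310 − 1666.67 = 1643.33 μs.
R ≥ L / t_tx = 43000 bits / 0.00164333 s = 26.17 Mbps.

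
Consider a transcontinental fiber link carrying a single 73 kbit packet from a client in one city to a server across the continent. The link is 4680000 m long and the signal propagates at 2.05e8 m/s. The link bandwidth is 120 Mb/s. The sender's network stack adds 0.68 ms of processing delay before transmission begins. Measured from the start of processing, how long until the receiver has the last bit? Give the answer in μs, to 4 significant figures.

L = 73000 bits.
Transmission delay = L/R = 73000 / 120000000 = 608.333 μs.
Propagation delay = d/s = 4680000 m / 2.05e+08 m/s = 22829.3 μs.
Plus processing delay 0.68 ms = 680 μs.
Total = 24120 μs.

24120 μs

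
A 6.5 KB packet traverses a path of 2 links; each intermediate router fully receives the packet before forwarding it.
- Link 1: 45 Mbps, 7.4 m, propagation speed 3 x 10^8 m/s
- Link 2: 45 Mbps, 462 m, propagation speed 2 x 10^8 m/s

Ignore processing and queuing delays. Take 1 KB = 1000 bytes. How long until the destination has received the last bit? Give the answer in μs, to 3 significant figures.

2310 μs

L = 52000 bits.
Transmission delay per hop = L/R = 52000/45000000 = 1155.56 μs; 2 hops → 2311.11 μs.
Propagation delays (d/s per hop): 0.0246667, 2.31 μs; sum = 2.33467 μs.
End-to-end = 2310 μs.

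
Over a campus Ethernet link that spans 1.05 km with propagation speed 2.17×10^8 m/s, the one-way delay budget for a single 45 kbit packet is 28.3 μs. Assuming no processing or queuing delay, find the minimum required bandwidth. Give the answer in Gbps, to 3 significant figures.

1.92 Gbps

Propagation delay = 1050 / 217000000 = 4.83871 μs.
Transmission budget = 28.3 − 4.83871 = 23.4613 μs.
R ≥ L / t_tx = 45000 bits / 2.34613e-05 s = 1.92 Gbps.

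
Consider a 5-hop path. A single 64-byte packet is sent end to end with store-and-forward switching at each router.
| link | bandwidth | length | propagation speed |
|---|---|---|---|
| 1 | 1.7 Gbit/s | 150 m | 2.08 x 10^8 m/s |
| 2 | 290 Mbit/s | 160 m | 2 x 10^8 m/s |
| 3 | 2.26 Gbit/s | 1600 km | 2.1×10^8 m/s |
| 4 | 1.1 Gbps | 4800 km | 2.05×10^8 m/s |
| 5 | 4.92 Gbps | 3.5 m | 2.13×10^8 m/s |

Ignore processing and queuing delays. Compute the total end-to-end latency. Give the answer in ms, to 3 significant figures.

31.0 ms

L = 64 × 8 = 512 bits.
Transmission delays (L/R per hop): 0.000301176, 0.00176552, 0.000226549, 0.000465455, 0.000104065 ms; sum = 0.00286276 ms.
Propagation delays (d/s per hop): 0.000721154, 0.0008, 7.61905, 23.4146, 1.64319e-05 ms; sum = 31.0352 ms.
End-to-end = 31.0 ms.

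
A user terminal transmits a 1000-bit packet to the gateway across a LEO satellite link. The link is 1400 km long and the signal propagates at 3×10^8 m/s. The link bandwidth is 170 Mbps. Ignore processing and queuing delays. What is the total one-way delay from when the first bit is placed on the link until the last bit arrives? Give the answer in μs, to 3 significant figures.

4670 μs

Transmission delay = L/R = 1000 / 170000000 = 5.88235 μs.
Propagation delay = d/s = 1400000 m / 300000000 m/s = 4666.67 μs.
Total = 4670 μs.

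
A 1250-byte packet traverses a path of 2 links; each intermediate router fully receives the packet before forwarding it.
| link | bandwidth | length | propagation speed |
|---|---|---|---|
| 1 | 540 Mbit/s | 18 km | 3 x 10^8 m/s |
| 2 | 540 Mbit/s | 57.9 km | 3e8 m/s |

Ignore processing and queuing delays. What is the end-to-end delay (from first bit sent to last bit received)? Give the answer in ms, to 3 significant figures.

0.290 ms

L = 1250 × 8 = 10000 bits.
Transmission delay per hop = L/R = 10000/540000000 = 0.0185185 ms; 2 hops → 0.037037 ms.
Propagation delays (d/s per hop): 0.06, 0.193 ms; sum = 0.253 ms.
End-to-end = 0.290 ms.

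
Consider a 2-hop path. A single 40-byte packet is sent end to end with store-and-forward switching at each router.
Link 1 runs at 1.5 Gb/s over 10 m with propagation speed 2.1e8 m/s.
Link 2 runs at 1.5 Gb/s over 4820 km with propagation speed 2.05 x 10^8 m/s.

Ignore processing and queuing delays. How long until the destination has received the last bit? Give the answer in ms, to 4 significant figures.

L = 40 × 8 = 320 bits.
Transmission delay per hop = L/R = 320/1500000000 = 0.000213333 ms; 2 hops → 0.000426667 ms.
Propagation delays (d/s per hop): 4.7619e-05, 23.5122 ms; sum = 23.5122 ms.
End-to-end = 23.51 ms.

23.51 ms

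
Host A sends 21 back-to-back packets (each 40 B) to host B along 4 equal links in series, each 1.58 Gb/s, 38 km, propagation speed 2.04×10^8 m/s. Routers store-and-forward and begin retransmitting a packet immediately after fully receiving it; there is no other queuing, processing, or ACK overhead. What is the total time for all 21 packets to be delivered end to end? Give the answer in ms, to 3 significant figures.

0.750 ms

Per-hop transmission t_tx = L/R = 320/1580000000 = 0.000202532 ms.
Per-hop propagation t_prop = 38000/204000000 = 0.186275 ms.
Pipeline fill: first packet needs 4·t_tx to clear all hops; remaining 20 packets each add one t_tx.
Total = (4+21-1)·t_tx + 4·t_prop = 24·0.000202532 + 4·0.186275 = 0.750 ms.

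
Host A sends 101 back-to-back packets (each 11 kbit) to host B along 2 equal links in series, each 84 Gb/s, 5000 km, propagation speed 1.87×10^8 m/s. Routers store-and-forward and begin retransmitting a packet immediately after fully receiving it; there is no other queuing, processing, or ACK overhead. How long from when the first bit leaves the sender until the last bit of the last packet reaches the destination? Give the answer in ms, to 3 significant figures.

Per-hop transmission t_tx = L/R = 11000/84000000000 = 0.000130952 ms.
Per-hop propagation t_prop = 5000000/187000000 = 26.738 ms.
Pipeline fill: first packet needs 2·t_tx to clear all hops; remaining 100 packets each add one t_tx.
Total = (2+101-1)·t_tx + 2·t_prop = 102·0.000130952 + 2·26.738 = 53.5 ms.

53.5 ms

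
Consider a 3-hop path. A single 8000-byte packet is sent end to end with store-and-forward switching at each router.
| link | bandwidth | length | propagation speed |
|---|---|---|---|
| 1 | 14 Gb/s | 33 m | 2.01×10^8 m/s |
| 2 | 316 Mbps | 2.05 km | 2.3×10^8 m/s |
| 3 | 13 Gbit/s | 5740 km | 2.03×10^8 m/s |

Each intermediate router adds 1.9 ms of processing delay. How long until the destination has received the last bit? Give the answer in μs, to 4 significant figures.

32300 μs

L = 8000 × 8 = 64000 bits.
Transmission delays (L/R per hop): 4.57143, 202.532, 4.92308 μs; sum = 212.026 μs.
Propagation delays (d/s per hop): 0.164179, 8.91304, 28275.9 μs; sum = 28284.9 μs.
Processing at 2 router(s): 2 × 1.9 ms = 3800 μs.
End-to-end = 32300 μs.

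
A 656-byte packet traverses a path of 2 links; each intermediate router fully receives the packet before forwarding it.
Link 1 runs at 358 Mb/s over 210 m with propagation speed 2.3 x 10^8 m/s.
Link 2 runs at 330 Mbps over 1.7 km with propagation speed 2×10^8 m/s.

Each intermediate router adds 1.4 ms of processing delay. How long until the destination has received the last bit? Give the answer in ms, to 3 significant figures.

1.44 ms

L = 656 × 8 = 5248 bits.
Transmission delays (L/R per hop): 0.0146592, 0.015903 ms; sum = 0.0305622 ms.
Propagation delays (d/s per hop): 0.000913043, 0.0085 ms; sum = 0.00941304 ms.
Processing at 1 router(s): 1 × 1.4 ms = 1.4 ms.
End-to-end = 1.44 ms.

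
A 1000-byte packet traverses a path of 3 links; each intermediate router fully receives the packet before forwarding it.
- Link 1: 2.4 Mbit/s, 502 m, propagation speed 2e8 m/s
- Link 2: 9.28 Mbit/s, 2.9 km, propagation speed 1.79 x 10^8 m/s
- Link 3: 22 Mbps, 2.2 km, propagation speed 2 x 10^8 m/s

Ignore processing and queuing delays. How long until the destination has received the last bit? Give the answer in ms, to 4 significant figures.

L = 1000 × 8 = 8000 bits.
Transmission delays (L/R per hop): 3.33333, 0.862069, 0.363636 ms; sum = 4.55904 ms.
Propagation delays (d/s per hop): 0.00251, 0.0162011, 0.011 ms; sum = 0.0297111 ms.
End-to-end = 4.589 ms.

4.589 ms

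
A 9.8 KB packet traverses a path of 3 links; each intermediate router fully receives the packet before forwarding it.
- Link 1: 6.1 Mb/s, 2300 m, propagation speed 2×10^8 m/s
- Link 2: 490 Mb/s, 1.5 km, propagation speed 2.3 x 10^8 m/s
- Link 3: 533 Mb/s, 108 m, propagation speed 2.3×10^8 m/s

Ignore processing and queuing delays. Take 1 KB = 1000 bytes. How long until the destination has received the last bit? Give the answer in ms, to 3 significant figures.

13.2 ms

L = 78400 bits.
Transmission delays (L/R per hop): 12.8525, 0.16, 0.147092 ms; sum = 13.1596 ms.
Propagation delays (d/s per hop): 0.0115, 0.00652174, 0.000469565 ms; sum = 0.0184913 ms.
End-to-end = 13.2 ms.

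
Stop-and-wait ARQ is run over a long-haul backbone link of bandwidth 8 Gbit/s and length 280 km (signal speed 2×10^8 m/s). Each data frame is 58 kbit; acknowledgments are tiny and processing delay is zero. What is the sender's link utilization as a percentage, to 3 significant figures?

0.258 %

t_tx = L/R = 58000/8000000000 = 7.25e-06 s.
t_prop = 280000/200000000 = 0.0014 s; RTT = 0.0028 s.
Cycle = t_tx + RTT = 0.00280725 s.
Utilization = t_tx / cycle = 7.25e-06/0.00280725 = 0.258 %.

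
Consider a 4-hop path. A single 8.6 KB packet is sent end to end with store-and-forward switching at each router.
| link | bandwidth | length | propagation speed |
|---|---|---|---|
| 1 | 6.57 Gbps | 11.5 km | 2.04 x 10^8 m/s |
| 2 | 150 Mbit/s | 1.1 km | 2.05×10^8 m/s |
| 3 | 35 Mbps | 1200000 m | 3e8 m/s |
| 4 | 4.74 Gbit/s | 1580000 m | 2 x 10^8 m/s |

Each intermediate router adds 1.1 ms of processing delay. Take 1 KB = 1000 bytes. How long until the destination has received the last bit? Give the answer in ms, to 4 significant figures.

L = 68800 bits.
Transmission delays (L/R per hop): 0.0104718, 0.458667, 1.96571, 0.0145148 ms; sum = 2.44937 ms.
Propagation delays (d/s per hop): 0.0563725, 0.00536585, 4, 7.9 ms; sum = 11.9617 ms.
Processing at 3 router(s): 3 × 1.1 ms = 3.3 ms.
End-to-end = 17.71 ms.

17.71 ms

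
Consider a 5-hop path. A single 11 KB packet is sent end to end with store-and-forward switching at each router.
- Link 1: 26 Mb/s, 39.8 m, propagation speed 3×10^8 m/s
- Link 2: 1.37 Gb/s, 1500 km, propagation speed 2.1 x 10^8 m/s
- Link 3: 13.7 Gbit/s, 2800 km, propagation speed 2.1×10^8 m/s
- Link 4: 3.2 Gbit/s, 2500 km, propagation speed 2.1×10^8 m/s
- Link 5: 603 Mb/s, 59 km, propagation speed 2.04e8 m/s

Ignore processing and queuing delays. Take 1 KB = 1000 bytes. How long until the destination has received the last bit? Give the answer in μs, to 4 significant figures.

36300 μs

L = 88000 bits.
Transmission delays (L/R per hop): 3384.62, 64.2336, 6.42336, 27.5, 145.937 μs; sum = 3628.71 μs.
Propagation delays (d/s per hop): 0.132667, 7142.86, 13333.3, 11904.8, 289.216 μs; sum = 32670.3 μs.
End-to-end = 36300 μs.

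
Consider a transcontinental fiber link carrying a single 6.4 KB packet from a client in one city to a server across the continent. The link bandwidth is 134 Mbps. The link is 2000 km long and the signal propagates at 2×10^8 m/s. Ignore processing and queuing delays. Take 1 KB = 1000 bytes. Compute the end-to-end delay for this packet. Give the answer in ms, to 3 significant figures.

L = 51200 bits.
Transmission delay = L/R = 51200 / 134000000 = 0.38209 ms.
Propagation delay = d/s = 2000000 m / 200000000 m/s = 10 ms.
Total = 10.4 ms.

10.4 ms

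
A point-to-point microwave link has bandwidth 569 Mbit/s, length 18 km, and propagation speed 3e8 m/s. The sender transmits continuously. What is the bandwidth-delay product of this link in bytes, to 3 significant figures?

4270 bytes

Propagation delay = 18000 / 300000000 = 6e-05 s.
BDP = R × t_prop = 569000000 × 6e-05 = 34140 bits.
In bytes: 34140/8 = 4270 bytes.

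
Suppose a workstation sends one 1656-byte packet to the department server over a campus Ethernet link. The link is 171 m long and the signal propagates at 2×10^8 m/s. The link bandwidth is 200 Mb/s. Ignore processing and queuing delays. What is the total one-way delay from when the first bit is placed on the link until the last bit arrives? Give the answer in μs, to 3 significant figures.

67.1 μs

L = 1656 × 8 = 13248 bits.
Transmission delay = L/R = 13248 / 200000000 = 66.24 μs.
Propagation delay = d/s = 171 m / 200000000 m/s = 0.855 μs.
Total = 67.1 μs.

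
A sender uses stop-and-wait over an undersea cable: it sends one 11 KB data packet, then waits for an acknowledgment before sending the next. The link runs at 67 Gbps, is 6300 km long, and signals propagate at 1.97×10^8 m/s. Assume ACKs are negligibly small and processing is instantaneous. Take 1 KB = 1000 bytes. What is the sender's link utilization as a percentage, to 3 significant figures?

t_tx = L/R = 88000/67000000000 = 1.31343e-06 s.
t_prop = 6300000/197000000 = 0.0319797 s; RTT = 0.0639594 s.
Cycle = t_tx + RTT = 0.0639607 s.
Utilization = t_tx / cycle = 1.31343e-06/0.0639607 = 0.00205 %.

0.00205 %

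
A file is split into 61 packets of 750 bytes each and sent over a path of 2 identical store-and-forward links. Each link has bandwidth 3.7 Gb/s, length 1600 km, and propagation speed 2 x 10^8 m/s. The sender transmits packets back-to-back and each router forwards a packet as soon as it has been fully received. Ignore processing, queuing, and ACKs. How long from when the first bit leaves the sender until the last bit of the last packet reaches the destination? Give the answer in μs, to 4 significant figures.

16100 μs

Per-hop transmission t_tx = L/R = 6000/3700000000 = 1.62162 μs.
Per-hop propagation t_prop = 1600000/200000000 = 8000 μs.
Pipeline fill: first packet needs 2·t_tx to clear all hops; remaining 60 packets each add one t_tx.
Total = (2+61-1)·t_tx + 2·t_prop = 62·1.62162 + 2·8000 = 16100 μs.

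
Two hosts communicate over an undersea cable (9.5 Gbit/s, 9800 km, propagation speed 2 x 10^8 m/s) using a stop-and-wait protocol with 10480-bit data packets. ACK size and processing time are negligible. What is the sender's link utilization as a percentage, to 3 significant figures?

0.00113 %

t_tx = L/R = 10480/9500000000 = 1.10316e-06 s.
t_prop = 9800000/200000000 = 0.049 s; RTT = 0.098 s.
Cycle = t_tx + RTT = 0.0980011 s.
Utilization = t_tx / cycle = 1.10316e-06/0.0980011 = 0.00113 %.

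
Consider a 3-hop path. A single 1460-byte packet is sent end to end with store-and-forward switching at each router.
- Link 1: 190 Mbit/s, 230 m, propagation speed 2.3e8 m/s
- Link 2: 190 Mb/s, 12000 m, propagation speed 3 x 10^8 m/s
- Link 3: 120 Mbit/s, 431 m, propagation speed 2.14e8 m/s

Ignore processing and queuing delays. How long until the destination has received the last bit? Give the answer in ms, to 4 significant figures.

L = 1460 × 8 = 11680 bits.
Transmission delays (L/R per hop): 0.0614737, 0.0614737, 0.0973333 ms; sum = 0.220281 ms.
Propagation delays (d/s per hop): 0.001, 0.04, 0.00201402 ms; sum = 0.043014 ms.
End-to-end = 0.2633 ms.

0.2633 ms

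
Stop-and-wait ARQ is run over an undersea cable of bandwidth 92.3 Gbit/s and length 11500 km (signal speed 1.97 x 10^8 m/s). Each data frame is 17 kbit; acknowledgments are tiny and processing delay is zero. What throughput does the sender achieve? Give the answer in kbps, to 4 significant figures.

t_tx = L/R = 17000/92300000000 = 1.84182e-07 s.
t_prop = 11500000/197000000 = 0.0583756 s; RTT = 0.116751 s.
Cycle = t_tx + RTT = 0.116751 s.
Throughput = L / cycle = 17000 / 0.116751 = 145.6 kbps.

145.6 kbps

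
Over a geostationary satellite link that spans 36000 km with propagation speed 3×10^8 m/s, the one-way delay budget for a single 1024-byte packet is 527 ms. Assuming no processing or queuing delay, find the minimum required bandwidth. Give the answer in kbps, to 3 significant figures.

20.1 kbps

L = 8192 bits.
Propagation delay = 36000000 / 300000000 = 120 ms.
Transmission budget = 527 − 120 = 407 ms.
R ≥ L / t_tx = 8192 bits / 0.407 s = 20.1 kbps.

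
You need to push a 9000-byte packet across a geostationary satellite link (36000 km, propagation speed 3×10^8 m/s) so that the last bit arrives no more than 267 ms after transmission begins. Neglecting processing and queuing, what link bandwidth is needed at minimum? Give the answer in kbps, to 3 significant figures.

L = 72000 bits.
Propagation delay = 36000000 / 300000000 = 120 ms.
Transmission budget = 267 − 120 = 147 ms.
R ≥ L / t_tx = 72000 bits / 0.147 s = 490 kbps.

490 kbps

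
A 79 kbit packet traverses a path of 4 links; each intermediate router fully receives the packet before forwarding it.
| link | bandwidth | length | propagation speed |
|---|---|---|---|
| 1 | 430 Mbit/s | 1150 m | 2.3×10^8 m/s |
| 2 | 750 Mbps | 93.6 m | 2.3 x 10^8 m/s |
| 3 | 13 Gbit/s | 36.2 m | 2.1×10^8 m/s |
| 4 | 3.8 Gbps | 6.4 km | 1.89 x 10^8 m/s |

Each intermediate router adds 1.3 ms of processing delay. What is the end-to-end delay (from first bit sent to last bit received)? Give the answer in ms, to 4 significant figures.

L = 79000 bits.
Transmission delays (L/R per hop): 0.183721, 0.105333, 0.00607692, 0.0207895 ms; sum = 0.315921 ms.
Propagation delays (d/s per hop): 0.005, 0.000406957, 0.000172381, 0.0338624 ms; sum = 0.0394418 ms.
Processing at 3 router(s): 3 × 1.3 ms = 3.9 ms.
End-to-end = 4.255 ms.

4.255 ms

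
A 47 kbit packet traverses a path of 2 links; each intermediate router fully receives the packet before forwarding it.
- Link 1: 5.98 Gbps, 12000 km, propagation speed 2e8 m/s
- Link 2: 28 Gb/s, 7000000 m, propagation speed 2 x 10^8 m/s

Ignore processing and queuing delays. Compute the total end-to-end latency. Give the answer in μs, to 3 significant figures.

L = 47000 bits.
Transmission delays (L/R per hop): 7.85953, 1.67857 μs; sum = 9.5381 μs.
Propagation delays (d/s per hop): 60000, 35000 μs; sum = 95000 μs.
End-to-end = 95000 μs.

95000 μs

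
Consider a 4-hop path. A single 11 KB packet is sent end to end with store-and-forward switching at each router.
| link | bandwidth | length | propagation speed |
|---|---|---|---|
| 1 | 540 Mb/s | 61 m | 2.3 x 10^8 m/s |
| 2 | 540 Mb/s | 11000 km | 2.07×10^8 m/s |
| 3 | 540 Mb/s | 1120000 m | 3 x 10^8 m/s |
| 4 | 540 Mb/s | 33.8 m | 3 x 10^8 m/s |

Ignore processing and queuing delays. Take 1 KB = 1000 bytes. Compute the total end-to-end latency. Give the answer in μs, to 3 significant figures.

L = 88000 bits.
Transmission delay per hop = L/R = 88000/540000000 = 162.963 μs; 4 hops → 651.852 μs.
Propagation delays (d/s per hop): 0.265217, 53140.1, 3733.33, 0.112667 μs; sum = 56873.8 μs.
End-to-end = 57500 μs.

57500 μs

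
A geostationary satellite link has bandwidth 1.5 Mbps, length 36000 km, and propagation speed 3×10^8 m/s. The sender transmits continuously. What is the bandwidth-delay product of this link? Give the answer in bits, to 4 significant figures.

Propagation delay = 36000000 / 300000000 = 0.12 s.
BDP = R × t_prop = 1500000 × 0.12 = 180000 bits.

180000 bits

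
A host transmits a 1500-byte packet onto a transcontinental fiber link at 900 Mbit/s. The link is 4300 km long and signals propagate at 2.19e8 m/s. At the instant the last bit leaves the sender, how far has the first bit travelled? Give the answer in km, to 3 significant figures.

2.92 km

t_tx = L/R = 12000/900000000 = 1.33333e-05 s.
Distance = s × t_tx = 219000000 × 1.33333e-05 = 2.92 km.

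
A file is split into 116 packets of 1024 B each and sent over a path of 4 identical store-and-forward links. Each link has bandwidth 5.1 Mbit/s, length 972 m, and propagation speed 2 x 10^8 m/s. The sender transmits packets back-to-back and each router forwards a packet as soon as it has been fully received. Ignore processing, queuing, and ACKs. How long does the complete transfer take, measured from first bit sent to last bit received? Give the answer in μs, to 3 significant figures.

191000 μs

Per-hop transmission t_tx = L/R = 8192/5100000 = 1606.27 μs.
Per-hop propagation t_prop = 972/200000000 = 4.86 μs.
Pipeline fill: first packet needs 4·t_tx to clear all hops; remaining 115 packets each add one t_tx.
Total = (4+116-1)·t_tx + 4·t_prop = 119·1606.27 + 4·4.86 = 191000 μs.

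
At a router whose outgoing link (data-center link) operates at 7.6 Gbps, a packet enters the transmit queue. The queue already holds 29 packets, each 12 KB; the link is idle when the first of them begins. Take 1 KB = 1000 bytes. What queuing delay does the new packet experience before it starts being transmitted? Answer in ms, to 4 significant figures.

0.3663 ms

Each queued packet: L/R = 96000/7600000000 = 0.0126316 ms.
29 queued → 0.366316 ms.
Queuing delay = 0.3663 ms.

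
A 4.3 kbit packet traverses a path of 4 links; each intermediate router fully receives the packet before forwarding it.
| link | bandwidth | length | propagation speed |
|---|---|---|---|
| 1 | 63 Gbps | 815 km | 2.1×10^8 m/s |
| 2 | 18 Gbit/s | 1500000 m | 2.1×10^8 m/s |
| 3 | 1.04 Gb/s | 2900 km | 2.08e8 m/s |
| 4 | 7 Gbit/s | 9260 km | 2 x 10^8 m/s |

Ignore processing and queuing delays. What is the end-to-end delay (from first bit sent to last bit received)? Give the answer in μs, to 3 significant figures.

L = 4300 bits.
Transmission delays (L/R per hop): 0.068254, 0.238889, 4.13462, 0.614286 μs; sum = 5.05604 μs.
Propagation delays (d/s per hop): 3880.95, 7142.86, 13942.3, 46300 μs; sum = 71266.1 μs.
End-to-end = 71300 μs.

71300 μs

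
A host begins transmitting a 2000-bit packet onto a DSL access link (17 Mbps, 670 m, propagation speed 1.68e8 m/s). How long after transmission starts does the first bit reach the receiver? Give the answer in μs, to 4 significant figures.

3.988 μs

First bit experiences only propagation delay: d/s = 670/168000000 = 3.988 μs.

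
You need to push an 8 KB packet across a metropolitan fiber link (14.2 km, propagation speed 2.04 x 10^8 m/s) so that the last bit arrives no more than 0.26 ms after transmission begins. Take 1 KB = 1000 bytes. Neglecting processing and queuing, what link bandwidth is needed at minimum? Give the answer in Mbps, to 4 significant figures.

336.1 Mbps

L = 64000 bits.
Propagation delay = 14200 / 204000000 = 0.0696078 ms.
Transmission budget = 0.26 − 0.0696078 = 0.190392 ms.
R ≥ L / t_tx = 64000 bits / 0.000190392 s = 336.1 Mbps.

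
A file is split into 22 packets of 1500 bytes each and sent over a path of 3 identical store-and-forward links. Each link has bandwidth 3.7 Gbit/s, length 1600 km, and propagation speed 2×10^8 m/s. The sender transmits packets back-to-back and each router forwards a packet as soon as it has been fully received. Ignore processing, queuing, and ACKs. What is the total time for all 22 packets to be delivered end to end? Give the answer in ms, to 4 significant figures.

24.08 ms

Per-hop transmission t_tx = L/R = 12000/3700000000 = 0.00324324 ms.
Per-hop propagation t_prop = 1600000/200000000 = 8 ms.
Pipeline fill: first packet needs 3·t_tx to clear all hops; remaining 21 packets each add one t_tx.
Total = (3+22-1)·t_tx + 3·t_prop = 24·0.00324324 + 3·8 = 24.08 ms.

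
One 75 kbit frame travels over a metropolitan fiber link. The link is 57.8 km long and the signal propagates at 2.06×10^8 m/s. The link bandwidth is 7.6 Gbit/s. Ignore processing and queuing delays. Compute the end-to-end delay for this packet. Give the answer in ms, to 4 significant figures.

L = 75000 bits.
Transmission delay = L/R = 75000 / 7600000000 = 0.00986842 ms.
Propagation delay = d/s = 57800 m / 206000000 m/s = 0.280583 ms.
Total = 0.2905 ms.

0.2905 ms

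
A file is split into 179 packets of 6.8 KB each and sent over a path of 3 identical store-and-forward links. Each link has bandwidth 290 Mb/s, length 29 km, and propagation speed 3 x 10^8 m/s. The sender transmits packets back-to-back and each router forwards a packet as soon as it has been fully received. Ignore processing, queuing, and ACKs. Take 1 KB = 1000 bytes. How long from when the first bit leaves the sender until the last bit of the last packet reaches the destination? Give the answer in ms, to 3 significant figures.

34.2 ms

Per-hop transmission t_tx = L/R = 54400/290000000 = 0.187586 ms.
Per-hop propagation t_prop = 29000/300000000 = 0.0966667 ms.
Pipeline fill: first packet needs 3·t_tx to clear all hops; remaining 178 packets each add one t_tx.
Total = (3+179-1)·t_tx + 3·t_prop = 181·0.187586 + 3·0.0966667 = 34.2 ms.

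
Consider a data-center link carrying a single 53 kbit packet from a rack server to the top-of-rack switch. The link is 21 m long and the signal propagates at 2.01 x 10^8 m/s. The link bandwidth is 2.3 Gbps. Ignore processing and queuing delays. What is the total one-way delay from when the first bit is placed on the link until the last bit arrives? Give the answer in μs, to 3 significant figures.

23.1 μs

L = 53000 bits.
Transmission delay = L/R = 53000 / 2300000000 = 23.0435 μs.
Propagation delay = d/s = 21 m / 2.01e+08 m/s = 0.104478 μs.
Total = 23.1 μs.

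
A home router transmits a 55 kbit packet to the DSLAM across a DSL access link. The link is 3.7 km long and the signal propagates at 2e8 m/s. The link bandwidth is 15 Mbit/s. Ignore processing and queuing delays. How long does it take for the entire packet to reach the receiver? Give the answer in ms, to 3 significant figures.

L = 55000 bits.
Transmission delay = L/R = 55000 / 15000000 = 3.66667 ms.
Propagation delay = d/s = 3700 m / 200000000 m/s = 0.0185 ms.
Total = 3.69 ms.

3.69 ms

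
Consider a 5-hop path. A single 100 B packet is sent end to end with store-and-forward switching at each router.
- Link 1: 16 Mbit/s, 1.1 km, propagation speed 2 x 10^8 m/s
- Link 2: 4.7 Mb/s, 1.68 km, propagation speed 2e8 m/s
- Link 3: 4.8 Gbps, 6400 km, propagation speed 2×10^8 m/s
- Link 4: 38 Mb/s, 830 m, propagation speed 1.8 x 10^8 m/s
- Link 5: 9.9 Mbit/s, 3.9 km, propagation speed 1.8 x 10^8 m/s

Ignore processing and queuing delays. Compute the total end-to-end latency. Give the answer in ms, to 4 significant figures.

L = 100 × 8 = 800 bits.
Transmission delays (L/R per hop): 0.05, 0.170213, 0.000166667, 0.0210526, 0.0808081 ms; sum = 0.32224 ms.
Propagation delays (d/s per hop): 0.0055, 0.0084, 32, 0.00461111, 0.0216667 ms; sum = 32.0402 ms.
End-to-end = 32.36 ms.

32.36 ms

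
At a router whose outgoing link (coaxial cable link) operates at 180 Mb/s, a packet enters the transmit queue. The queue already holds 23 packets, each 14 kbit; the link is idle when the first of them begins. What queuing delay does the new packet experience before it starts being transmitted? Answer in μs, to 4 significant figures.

1789 μs

Each queued packet: L/R = 14000/180000000 = 77.7778 μs.
23 queued → 1788.89 μs.
Queuing delay = 1789 μs.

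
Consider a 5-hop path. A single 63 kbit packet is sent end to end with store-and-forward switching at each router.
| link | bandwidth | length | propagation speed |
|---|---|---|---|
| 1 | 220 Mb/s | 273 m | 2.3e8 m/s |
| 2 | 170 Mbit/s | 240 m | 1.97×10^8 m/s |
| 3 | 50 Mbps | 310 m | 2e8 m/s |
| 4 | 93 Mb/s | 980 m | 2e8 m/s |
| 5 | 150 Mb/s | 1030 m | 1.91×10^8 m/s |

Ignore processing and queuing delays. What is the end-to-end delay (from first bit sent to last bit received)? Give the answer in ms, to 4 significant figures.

L = 63000 bits.
Transmission delays (L/R per hop): 0.286364, 0.370588, 1.26, 0.677419, 0.42 ms; sum = 3.01437 ms.
Propagation delays (d/s per hop): 0.00118696, 0.00121827, 0.00155, 0.0049, 0.00539267 ms; sum = 0.0142479 ms.
End-to-end = 3.029 ms.

3.029 ms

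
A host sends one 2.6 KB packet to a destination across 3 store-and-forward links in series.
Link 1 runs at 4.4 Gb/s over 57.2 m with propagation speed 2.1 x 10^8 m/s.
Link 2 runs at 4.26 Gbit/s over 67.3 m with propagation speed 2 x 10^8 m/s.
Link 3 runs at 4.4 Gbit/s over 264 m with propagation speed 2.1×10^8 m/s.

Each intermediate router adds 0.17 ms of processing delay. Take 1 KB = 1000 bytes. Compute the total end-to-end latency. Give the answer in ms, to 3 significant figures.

L = 20800 bits.
Transmission delays (L/R per hop): 0.00472727, 0.00488263, 0.00472727 ms; sum = 0.0143372 ms.
Propagation delays (d/s per hop): 0.000272381, 0.0003365, 0.00125714 ms; sum = 0.00186602 ms.
Processing at 2 router(s): 2 × 0.17 ms = 0.34 ms.
End-to-end = 0.356 ms.

0.356 ms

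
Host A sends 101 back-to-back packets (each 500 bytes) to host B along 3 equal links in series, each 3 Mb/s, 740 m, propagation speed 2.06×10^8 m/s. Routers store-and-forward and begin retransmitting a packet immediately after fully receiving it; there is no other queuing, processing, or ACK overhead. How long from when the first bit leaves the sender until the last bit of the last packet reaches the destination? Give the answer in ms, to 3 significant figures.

Per-hop transmission t_tx = L/R = 4000/3000000 = 1.33333 ms.
Per-hop propagation t_prop = 740/206000000 = 0.00359223 ms.
Pipeline fill: first packet needs 3·t_tx to clear all hops; remaining 100 packets each add one t_tx.
Total = (3+101-1)·t_tx + 3·t_prop = 103·1.33333 + 3·0.00359223 = 137 ms.

137 ms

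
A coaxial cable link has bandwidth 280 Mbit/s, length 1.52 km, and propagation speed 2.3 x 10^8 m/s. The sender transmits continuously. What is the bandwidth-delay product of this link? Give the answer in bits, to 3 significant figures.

1850 bits

Propagation delay = 1520 / 2.3e+08 = 6.6087e-06 s.
BDP = R × t_prop = 280000000 × 6.6087e-06 = 1850.43 bits.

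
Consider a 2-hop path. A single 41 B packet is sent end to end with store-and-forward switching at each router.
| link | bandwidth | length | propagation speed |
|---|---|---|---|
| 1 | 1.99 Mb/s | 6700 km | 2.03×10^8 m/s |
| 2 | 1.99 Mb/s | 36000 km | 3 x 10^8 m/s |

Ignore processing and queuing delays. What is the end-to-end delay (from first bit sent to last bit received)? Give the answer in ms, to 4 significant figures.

L = 41 × 8 = 328 bits.
Transmission delay per hop = L/R = 328/1990000 = 0.164824 ms; 2 hops → 0.329648 ms.
Propagation delays (d/s per hop): 33.0049, 120 ms; sum = 153.005 ms.
End-to-end = 153.3 ms.

153.3 ms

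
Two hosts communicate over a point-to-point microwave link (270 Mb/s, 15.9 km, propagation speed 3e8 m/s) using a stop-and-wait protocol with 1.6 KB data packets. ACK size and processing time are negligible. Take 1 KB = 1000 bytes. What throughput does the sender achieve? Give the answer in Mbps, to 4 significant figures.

83.44 Mbps

t_tx = L/R = 12800/270000000 = 4.74074e-05 s.
t_prop = 15900/300000000 = 5.3e-05 s; RTT = 0.000106 s.
Cycle = t_tx + RTT = 0.000153407 s.
Throughput = L / cycle = 12800 / 0.000153407 = 83.44 Mbps.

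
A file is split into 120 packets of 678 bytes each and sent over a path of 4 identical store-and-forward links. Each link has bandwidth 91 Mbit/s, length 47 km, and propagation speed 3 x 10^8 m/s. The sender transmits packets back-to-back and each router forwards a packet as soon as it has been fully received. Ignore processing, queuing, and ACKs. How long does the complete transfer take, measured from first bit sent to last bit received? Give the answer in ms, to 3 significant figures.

7.96 ms

Per-hop transmission t_tx = L/R = 5424/91000000 = 0.0596044 ms.
Per-hop propagation t_prop = 47000/300000000 = 0.156667 ms.
Pipeline fill: first packet needs 4·t_tx to clear all hops; remaining 119 packets each add one t_tx.
Total = (4+120-1)·t_tx + 4·t_prop = 123·0.0596044 + 4·0.156667 = 7.96 ms.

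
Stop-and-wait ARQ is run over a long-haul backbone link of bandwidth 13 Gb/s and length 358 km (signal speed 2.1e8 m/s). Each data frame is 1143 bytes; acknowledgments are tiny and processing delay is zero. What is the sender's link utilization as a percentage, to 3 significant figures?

t_tx = L/R = 9144/13000000000 = 7.03385e-07 s.
t_prop = 358000/210000000 = 0.00170476 s; RTT = 0.00340952 s.
Cycle = t_tx + RTT = 0.00341023 s.
Utilization = t_tx / cycle = 7.03385e-07/0.00341023 = 0.0206 %.

0.0206 %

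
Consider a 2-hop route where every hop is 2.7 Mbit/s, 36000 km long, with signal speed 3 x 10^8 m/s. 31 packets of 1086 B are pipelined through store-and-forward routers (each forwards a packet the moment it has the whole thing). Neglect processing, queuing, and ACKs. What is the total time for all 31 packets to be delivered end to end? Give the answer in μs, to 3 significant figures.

Per-hop transmission t_tx = L/R = 8688/2700000 = 3217.78 μs.
Per-hop propagation t_prop = 36000000/300000000 = 120000 μs.
Pipeline fill: first packet needs 2·t_tx to clear all hops; remaining 30 packets each add one t_tx.
Total = (2+31-1)·t_tx + 2·t_prop = 32·3217.78 + 2·120000 = 343000 μs.

343000 μs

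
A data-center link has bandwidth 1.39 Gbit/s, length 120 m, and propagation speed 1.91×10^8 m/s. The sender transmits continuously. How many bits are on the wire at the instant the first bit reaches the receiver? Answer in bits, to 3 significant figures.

873 bits

Propagation delay = 120 / 191000000 = 6.28272e-07 s.
BDP = R × t_prop = 1390000000 × 6.28272e-07 = 873.298 bits.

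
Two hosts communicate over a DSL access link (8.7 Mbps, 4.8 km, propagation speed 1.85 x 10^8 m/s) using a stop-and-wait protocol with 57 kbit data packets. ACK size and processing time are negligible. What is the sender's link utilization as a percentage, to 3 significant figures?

99.2 %

t_tx = L/R = 57000/8700000 = 0.00655172 s.
t_prop = 4800/185000000 = 2.59459e-05 s; RTT = 5.18919e-05 s.
Cycle = t_tx + RTT = 0.00660362 s.
Utilization = t_tx / cycle = 0.00655172/0.00660362 = 99.2 %.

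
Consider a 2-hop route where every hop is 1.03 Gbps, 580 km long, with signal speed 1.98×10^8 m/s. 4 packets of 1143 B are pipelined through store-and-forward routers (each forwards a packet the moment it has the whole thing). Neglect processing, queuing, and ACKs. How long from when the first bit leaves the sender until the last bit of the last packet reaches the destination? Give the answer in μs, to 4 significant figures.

Per-hop transmission t_tx = L/R = 9144/1030000000 = 8.87767 μs.
Per-hop propagation t_prop = 580000/198000000 = 2929.29 μs.
Pipeline fill: first packet needs 2·t_tx to clear all hops; remaining 3 packets each add one t_tx.
Total = (2+4-1)·t_tx + 2·t_prop = 5·8.87767 + 2·2929.29 = 5903 μs.

5903 μs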